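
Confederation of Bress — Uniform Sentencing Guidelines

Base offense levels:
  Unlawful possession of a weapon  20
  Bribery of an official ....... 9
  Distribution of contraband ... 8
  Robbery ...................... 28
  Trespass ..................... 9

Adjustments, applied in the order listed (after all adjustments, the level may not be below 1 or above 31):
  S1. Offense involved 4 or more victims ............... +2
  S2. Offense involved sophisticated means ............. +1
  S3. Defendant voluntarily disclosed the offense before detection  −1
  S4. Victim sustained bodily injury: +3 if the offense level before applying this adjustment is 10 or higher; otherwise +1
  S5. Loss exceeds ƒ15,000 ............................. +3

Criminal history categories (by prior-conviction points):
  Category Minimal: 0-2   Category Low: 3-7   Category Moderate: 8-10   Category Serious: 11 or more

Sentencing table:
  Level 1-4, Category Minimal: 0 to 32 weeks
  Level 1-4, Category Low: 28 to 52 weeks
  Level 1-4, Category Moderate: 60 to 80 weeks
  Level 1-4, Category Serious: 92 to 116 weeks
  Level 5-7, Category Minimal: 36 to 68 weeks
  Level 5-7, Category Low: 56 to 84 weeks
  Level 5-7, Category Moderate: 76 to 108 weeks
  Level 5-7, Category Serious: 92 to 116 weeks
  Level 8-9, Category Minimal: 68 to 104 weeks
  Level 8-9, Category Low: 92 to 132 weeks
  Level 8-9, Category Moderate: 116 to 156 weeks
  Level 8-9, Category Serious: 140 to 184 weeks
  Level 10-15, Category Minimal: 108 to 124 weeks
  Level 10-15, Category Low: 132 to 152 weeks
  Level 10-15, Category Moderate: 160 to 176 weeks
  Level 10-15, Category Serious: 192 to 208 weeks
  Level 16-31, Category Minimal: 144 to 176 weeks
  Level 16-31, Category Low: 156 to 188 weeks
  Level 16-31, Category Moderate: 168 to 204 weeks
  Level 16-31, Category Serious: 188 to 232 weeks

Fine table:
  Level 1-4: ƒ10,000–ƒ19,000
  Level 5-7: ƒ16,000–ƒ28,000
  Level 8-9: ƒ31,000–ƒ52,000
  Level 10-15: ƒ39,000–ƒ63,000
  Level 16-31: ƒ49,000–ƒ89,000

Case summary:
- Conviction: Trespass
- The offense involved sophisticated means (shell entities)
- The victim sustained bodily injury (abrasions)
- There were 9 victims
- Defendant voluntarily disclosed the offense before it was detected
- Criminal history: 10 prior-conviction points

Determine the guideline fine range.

ƒ39,000–ƒ63,000

Base offense level for trespass: 9.
S1 applies: 9 + 2 = 11.
S2 applies: 11 + 1 = 12.
S3 applies: 12 − 1 = 11.
S4 applies (level before this adjustment is 11 ≥ 10, so +3): 11 + 3 = 14.
Final offense level: 14.
Level 14 falls in the 10-15 band.
Fine table: Level 10-15 → ƒ39,000–ƒ63,000.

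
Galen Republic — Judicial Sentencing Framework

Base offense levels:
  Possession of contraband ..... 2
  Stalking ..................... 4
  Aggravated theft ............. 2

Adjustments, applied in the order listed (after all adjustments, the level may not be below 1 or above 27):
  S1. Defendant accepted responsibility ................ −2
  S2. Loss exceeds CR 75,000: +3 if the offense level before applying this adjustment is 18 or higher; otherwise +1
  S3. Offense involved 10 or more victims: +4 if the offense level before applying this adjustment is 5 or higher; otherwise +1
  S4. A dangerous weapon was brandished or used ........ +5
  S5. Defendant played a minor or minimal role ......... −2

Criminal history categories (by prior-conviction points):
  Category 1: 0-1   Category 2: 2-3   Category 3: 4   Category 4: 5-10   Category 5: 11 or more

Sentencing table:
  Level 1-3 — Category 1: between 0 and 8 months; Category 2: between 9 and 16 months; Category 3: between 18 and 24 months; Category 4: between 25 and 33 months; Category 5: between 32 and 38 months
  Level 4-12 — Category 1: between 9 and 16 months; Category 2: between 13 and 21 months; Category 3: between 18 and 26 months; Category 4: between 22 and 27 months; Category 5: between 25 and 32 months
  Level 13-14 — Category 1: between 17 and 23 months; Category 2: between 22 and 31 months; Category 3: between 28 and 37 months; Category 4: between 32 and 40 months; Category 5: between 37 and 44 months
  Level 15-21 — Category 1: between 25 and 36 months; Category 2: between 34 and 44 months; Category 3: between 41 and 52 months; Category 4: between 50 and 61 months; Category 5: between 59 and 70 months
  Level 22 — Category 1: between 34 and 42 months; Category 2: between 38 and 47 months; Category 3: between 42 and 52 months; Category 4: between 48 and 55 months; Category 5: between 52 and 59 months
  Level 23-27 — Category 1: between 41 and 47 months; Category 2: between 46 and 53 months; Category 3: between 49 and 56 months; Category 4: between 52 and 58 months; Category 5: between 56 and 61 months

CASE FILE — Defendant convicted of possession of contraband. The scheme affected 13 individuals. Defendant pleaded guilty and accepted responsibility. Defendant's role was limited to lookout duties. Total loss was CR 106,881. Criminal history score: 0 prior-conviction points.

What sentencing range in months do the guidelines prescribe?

Base offense level for possession of contraband: 2.
S1 applies: 2 − 2 = 0.
S2 applies (level before this adjustment is 0 < 18, so +1): 0 + 1 = 1.
S3 applies (level before this adjustment is 1 < 5, so +1): 1 + 1 = 2.
S4 does not apply.
S5 applies: 2 − 2 = 0.
Level 0 is below the minimum of 1; floored at 1.
Final offense level: 1.
Criminal history: 0 prior points → Category 1 (0-1).
Level 1 falls in the 1-3 band.
Grid: Level 1-3 × Category 1 = 0-8 months.

0-8 months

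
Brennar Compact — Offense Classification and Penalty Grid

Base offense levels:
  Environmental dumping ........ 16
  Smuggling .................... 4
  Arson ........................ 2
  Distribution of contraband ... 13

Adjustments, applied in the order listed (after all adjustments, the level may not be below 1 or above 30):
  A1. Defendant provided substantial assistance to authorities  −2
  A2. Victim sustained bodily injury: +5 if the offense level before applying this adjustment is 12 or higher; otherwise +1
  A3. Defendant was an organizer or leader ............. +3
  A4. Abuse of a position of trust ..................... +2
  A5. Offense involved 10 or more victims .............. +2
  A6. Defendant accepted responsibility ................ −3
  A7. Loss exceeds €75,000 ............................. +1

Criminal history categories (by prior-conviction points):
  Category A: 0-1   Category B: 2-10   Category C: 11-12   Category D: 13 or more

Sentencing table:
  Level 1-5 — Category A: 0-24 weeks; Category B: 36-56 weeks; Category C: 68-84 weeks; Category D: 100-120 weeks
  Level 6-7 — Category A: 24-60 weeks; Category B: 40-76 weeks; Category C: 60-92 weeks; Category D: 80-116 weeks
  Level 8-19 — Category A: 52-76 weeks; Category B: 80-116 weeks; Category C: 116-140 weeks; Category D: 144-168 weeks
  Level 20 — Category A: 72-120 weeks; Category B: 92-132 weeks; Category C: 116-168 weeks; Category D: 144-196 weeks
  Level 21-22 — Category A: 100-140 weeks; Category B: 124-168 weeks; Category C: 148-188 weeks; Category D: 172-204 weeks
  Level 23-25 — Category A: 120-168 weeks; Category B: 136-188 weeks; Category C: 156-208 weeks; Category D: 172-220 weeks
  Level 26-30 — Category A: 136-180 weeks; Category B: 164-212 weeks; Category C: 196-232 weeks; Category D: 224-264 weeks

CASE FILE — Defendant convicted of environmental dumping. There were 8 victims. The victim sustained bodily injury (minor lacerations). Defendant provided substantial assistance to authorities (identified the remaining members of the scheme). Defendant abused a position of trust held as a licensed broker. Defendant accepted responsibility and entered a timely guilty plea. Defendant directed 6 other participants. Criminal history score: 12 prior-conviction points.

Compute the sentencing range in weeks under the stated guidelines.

Base offense level for environmental dumping: 16.
A1 applies: 16 − 2 = 14.
A2 applies (level before this adjustment is 14 ≥ 12, so +5): 14 + 5 = 19.
A3 applies: 19 + 3 = 22.
A4 applies: 22 + 2 = 24.
A5 does not apply.
A6 applies: 24 − 3 = 21.
Final offense level: 21.
Criminal history: 12 prior points → Category C (11-12).
Level 21 falls in the 21-22 band.
Grid: Level 21-22 × Category C = 148-188 weeks.

148-188 weeks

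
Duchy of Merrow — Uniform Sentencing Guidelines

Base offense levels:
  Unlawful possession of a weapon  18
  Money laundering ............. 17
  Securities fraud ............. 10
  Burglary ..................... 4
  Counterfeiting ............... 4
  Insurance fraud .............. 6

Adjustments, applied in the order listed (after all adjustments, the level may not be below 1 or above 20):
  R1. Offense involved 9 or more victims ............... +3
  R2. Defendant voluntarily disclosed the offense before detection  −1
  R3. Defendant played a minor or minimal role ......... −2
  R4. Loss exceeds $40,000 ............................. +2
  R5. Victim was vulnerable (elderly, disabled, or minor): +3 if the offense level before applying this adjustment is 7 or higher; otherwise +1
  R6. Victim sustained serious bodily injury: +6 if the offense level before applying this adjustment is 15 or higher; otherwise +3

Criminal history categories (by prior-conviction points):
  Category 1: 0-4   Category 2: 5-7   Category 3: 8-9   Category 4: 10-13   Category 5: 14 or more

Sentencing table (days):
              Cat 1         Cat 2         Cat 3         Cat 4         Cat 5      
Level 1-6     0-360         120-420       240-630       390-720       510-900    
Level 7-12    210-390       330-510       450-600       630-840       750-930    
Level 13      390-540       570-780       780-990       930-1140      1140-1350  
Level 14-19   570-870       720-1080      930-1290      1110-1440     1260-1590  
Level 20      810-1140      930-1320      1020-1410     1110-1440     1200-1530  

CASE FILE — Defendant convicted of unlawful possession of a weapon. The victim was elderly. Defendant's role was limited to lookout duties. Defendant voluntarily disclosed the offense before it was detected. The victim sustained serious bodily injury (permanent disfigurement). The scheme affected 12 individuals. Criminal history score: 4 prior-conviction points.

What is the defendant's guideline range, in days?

810-1140 days

Base offense level for unlawful possession of a weapon: 18.
R1 applies: 18 + 3 = 21.
R2 applies: 21 − 1 = 20.
R3 applies: 20 − 2 = 18.
R4 does not apply.
R5 applies (level before this adjustment is 18 ≥ 7, so +3): 18 + 3 = 21.
R6 applies (level before this adjustment is 21 ≥ 15, so +6): 21 + 6 = 27.
Level 27 exceeds the maximum of 20; capped at 20.
Final offense level: 20.
Criminal history: 4 prior points → Category 1 (0-4).
Level 20 falls in the 20 band.
Grid: Level 20 × Category 1 = 810-1140 days.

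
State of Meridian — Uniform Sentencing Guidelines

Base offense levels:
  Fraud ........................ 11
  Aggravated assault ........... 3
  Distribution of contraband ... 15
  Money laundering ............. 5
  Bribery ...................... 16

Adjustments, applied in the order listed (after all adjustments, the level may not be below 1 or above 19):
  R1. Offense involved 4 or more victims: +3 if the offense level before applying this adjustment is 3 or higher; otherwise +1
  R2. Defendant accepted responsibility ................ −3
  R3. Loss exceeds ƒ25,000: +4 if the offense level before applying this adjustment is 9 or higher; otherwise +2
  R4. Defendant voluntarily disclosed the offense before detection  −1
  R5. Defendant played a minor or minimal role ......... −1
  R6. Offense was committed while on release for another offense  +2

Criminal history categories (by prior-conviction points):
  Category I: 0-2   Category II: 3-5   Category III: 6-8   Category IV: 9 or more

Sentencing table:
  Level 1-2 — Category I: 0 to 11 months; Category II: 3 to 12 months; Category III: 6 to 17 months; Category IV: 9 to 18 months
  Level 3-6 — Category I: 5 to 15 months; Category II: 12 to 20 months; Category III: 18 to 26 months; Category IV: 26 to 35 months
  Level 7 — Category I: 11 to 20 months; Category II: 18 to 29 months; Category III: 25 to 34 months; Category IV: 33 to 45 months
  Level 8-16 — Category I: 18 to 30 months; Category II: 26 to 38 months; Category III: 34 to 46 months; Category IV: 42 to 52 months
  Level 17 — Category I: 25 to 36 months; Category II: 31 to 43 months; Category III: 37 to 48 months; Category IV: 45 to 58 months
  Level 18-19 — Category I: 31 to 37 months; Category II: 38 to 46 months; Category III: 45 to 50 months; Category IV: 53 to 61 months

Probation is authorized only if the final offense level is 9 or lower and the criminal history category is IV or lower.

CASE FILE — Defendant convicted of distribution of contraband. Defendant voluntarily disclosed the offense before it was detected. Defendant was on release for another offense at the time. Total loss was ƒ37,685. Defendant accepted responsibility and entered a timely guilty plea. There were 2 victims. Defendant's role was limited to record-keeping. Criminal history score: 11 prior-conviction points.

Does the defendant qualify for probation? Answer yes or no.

Base offense level for distribution of contraband: 15.
R1 does not apply.
R2 applies: 15 − 3 = 12.
R3 applies (level before this adjustment is 12 ≥ 9, so +4): 12 + 4 = 16.
R4 applies: 16 − 1 = 15.
R5 applies: 15 − 1 = 14.
R6 applies: 14 + 2 = 16.
Final offense level: 16.
Criminal history: 11 prior points → Category IV (9+).
Level 16 falls in the 8-16 band.
Grid: Level 8-16 × Category IV = 42-52 months.
Probation check: level 16 > 9 and category IV ≤ IV → not eligible.

No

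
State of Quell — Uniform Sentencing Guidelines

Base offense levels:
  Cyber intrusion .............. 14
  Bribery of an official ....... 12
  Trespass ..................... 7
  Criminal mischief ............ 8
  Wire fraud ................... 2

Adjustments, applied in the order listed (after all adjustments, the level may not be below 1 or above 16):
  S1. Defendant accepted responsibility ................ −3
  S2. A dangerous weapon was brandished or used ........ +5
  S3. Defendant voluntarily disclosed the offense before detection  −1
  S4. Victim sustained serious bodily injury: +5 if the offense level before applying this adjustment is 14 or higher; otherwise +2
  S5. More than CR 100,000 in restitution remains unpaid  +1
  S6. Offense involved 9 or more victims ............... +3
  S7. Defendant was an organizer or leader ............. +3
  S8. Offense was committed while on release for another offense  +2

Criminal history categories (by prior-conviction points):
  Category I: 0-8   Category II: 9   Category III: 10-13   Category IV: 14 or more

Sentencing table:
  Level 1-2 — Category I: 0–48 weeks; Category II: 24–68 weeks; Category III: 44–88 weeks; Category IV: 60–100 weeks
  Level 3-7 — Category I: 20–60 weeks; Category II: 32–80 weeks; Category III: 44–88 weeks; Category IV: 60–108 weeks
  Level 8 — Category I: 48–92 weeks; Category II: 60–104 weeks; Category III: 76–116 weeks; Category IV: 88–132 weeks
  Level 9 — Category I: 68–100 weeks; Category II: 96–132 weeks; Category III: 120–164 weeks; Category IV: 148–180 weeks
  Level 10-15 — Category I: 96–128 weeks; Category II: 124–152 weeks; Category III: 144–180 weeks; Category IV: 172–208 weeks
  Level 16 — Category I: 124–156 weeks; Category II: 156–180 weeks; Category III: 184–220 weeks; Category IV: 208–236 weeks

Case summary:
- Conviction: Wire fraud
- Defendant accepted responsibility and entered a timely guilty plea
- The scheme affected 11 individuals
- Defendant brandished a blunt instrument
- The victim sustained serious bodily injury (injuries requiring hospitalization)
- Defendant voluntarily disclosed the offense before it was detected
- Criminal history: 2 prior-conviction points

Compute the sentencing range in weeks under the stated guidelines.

48-92 weeks

Base offense level for wire fraud: 2.
S1 applies: 2 − 3 = -1.
S2 applies: -1 + 5 = 4.
S3 applies: 4 − 1 = 3.
S4 applies (level before this adjustment is 3 < 14, so +2): 3 + 2 = 5.
S5 does not apply.
S6 applies: 5 + 3 = 8.
S7 does not apply.
Final offense level: 8.
Criminal history: 2 prior points → Category I (0-8).
Level 8 falls in the 8 band.
Grid: Level 8 × Category I = 48-92 weeks.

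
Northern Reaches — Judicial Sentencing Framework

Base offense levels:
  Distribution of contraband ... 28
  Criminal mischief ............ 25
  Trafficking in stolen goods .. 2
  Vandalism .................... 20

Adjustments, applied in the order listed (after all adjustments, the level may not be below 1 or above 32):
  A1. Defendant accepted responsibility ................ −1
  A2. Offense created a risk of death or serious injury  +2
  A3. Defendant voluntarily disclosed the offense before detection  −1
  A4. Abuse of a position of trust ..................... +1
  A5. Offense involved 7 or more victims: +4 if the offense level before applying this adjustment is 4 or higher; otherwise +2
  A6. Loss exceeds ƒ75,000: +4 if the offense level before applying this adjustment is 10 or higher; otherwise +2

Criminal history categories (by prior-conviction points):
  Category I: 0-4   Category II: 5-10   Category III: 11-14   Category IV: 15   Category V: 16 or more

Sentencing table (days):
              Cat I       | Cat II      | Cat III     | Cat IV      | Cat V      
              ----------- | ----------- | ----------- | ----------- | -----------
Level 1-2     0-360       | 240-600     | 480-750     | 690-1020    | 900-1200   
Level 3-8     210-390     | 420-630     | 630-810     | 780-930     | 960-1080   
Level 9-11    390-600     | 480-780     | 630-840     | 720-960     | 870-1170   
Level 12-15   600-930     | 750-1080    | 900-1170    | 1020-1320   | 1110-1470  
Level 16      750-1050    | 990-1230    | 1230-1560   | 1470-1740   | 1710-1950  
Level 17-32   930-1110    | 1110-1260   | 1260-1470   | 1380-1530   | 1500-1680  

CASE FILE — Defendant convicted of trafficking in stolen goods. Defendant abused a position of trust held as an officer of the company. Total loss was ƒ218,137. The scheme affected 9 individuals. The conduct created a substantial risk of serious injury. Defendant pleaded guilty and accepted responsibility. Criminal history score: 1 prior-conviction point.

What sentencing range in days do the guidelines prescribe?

Base offense level for trafficking in stolen goods: 2.
A1 applies: 2 − 1 = 1.
A2 applies: 1 + 2 = 3.
A4 applies: 3 + 1 = 4.
A5 applies (level before this adjustment is 4 ≥ 4, so +4): 4 + 4 = 8.
A6 applies (level before this adjustment is 8 < 10, so +2): 8 + 2 = 10.
Final offense level: 10.
Criminal history: 1 prior point → Category I (0-4).
Level 10 falls in the 9-11 band.
Grid: Level 9-11 × Category I = 390-600 days.

390-600 days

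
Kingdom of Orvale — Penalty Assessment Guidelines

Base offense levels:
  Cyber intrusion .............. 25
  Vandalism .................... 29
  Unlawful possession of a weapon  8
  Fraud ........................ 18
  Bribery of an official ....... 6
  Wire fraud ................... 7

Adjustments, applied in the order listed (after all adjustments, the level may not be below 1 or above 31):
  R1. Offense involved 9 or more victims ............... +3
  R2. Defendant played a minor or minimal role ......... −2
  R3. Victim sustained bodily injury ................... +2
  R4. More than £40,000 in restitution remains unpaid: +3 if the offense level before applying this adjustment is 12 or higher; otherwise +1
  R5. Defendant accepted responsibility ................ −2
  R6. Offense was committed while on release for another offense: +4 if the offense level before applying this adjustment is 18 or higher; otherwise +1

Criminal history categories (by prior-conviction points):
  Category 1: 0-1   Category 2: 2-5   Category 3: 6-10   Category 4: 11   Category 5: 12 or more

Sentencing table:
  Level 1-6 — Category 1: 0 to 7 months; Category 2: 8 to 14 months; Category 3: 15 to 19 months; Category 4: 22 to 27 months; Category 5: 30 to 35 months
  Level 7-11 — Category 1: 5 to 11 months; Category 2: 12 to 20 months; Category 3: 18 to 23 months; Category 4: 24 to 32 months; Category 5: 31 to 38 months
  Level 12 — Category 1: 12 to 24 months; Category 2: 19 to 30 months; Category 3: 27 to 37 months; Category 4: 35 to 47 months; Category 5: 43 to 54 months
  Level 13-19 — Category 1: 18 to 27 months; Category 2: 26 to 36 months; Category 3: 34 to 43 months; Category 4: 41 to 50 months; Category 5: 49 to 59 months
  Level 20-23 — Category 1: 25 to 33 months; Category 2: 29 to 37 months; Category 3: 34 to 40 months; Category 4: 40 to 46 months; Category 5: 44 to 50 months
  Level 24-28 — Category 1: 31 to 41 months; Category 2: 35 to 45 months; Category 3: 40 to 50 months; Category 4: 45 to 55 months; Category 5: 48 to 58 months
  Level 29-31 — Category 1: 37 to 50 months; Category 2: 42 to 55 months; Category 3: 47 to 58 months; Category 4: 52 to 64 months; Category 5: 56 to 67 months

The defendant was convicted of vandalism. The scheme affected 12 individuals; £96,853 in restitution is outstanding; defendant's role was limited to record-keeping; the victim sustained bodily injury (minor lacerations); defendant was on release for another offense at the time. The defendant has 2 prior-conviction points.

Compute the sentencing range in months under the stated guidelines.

42-55 months

Base offense level for vandalism: 29.
R1 applies: 29 + 3 = 32.
R2 applies: 32 − 2 = 30.
R3 applies: 30 + 2 = 32.
R4 applies (level before this adjustment is 32 ≥ 12, so +3): 32 + 3 = 35.
R5 does not apply.
R6 applies (level before this adjustment is 35 ≥ 18, so +4): 35 + 4 = 39.
Level 39 exceeds the maximum of 31; capped at 31.
Final offense level: 31.
Criminal history: 2 prior points → Category 2 (2-5).
Level 31 falls in the 29-31 band.
Grid: Level 29-31 × Category 2 = 42-55 months.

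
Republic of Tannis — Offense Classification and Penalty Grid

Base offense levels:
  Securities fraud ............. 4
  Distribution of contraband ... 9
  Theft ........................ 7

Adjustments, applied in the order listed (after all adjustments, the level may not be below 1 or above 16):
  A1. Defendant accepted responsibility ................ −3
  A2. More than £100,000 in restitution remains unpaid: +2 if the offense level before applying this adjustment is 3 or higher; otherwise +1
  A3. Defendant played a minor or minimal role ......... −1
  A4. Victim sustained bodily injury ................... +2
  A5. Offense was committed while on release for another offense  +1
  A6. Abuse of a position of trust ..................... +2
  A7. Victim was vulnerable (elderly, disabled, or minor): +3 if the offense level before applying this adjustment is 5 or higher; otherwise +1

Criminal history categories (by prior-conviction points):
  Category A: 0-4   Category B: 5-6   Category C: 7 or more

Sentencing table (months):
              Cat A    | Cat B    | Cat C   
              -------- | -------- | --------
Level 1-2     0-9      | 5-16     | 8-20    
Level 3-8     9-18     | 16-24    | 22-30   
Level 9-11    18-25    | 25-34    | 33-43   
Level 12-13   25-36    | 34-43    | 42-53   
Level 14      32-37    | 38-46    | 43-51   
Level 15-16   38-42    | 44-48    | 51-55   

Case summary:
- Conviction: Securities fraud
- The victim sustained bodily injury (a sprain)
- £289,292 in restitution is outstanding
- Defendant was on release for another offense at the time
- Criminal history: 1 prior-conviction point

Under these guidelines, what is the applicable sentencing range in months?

Base offense level for securities fraud: 4.
A1 does not apply.
A2 applies (level before this adjustment is 4 ≥ 3, so +2): 4 + 2 = 6.
A3 does not apply.
A4 applies: 6 + 2 = 8.
A5 applies: 8 + 1 = 9.
A6 does not apply.
A7 does not apply.
Final offense level: 9.
Criminal history: 1 prior point → Category A (0-4).
Level 9 falls in the 9-11 band.
Grid: Level 9-11 × Category A = 18-25 months.

18-25 months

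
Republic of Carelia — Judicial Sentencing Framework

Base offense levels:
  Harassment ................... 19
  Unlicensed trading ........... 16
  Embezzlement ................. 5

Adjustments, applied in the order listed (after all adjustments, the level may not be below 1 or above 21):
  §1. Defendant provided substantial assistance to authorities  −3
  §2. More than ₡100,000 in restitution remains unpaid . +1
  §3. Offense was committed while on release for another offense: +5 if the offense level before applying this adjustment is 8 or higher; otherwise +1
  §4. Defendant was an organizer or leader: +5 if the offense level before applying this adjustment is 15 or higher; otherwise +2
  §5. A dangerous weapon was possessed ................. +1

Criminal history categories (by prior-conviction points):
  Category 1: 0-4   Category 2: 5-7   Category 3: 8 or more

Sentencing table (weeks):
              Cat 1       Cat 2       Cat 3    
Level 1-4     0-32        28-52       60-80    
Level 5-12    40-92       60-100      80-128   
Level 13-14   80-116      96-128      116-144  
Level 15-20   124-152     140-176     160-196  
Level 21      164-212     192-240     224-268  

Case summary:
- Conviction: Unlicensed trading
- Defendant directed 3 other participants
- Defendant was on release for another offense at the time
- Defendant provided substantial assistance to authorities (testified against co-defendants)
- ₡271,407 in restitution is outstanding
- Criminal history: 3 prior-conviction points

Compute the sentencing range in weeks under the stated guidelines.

164-212 weeks

Base offense level for unlicensed trading: 16.
§1 applies: 16 − 3 = 13.
§2 applies: 13 + 1 = 14.
§3 applies (level before this adjustment is 14 ≥ 8, so +5): 14 + 5 = 19.
§4 applies (level before this adjustment is 19 ≥ 15, so +5): 19 + 5 = 24.
Level 24 exceeds the maximum of 21; capped at 21.
Final offense level: 21.
Criminal history: 3 prior points → Category 1 (0-4).
Level 21 falls in the 21 band.
Grid: Level 21 × Category 1 = 164-212 weeks.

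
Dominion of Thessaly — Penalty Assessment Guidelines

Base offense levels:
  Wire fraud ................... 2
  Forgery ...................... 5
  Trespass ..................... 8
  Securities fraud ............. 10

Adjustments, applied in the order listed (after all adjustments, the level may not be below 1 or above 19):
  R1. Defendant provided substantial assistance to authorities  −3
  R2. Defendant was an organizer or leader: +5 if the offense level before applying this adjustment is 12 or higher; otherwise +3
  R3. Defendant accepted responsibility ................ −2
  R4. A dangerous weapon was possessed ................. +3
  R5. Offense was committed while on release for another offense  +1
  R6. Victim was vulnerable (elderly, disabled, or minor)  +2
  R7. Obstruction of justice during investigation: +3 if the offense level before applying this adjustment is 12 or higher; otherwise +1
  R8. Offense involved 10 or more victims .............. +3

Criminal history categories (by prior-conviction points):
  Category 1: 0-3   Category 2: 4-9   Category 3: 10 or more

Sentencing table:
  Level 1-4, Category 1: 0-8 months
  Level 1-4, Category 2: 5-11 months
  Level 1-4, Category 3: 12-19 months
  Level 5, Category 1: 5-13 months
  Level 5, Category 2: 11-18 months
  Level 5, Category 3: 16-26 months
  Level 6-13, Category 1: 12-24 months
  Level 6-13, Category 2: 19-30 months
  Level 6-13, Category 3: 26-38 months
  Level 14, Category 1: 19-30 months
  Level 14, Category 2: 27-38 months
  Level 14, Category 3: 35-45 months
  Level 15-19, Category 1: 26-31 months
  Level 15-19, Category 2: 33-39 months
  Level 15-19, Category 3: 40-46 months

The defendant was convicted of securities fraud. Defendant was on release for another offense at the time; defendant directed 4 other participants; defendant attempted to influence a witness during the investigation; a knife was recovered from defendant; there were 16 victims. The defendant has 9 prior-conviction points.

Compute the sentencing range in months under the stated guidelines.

Base offense level for securities fraud: 10.
R1 does not apply.
R2 applies (level before this adjustment is 10 < 12, so +3): 10 + 3 = 13.
R3 does not apply.
R4 applies: 13 + 3 = 16.
R5 applies: 16 + 1 = 17.
R7 applies (level before this adjustment is 17 ≥ 12, so +3): 17 + 3 = 20.
R8 applies: 20 + 3 = 23.
Level 23 exceeds the maximum of 19; capped at 19.
Final offense level: 19.
Criminal history: 9 prior points → Category 2 (4-9).
Level 19 falls in the 15-19 band.
Grid: Level 15-19 × Category 2 = 33-39 months.

33-39 months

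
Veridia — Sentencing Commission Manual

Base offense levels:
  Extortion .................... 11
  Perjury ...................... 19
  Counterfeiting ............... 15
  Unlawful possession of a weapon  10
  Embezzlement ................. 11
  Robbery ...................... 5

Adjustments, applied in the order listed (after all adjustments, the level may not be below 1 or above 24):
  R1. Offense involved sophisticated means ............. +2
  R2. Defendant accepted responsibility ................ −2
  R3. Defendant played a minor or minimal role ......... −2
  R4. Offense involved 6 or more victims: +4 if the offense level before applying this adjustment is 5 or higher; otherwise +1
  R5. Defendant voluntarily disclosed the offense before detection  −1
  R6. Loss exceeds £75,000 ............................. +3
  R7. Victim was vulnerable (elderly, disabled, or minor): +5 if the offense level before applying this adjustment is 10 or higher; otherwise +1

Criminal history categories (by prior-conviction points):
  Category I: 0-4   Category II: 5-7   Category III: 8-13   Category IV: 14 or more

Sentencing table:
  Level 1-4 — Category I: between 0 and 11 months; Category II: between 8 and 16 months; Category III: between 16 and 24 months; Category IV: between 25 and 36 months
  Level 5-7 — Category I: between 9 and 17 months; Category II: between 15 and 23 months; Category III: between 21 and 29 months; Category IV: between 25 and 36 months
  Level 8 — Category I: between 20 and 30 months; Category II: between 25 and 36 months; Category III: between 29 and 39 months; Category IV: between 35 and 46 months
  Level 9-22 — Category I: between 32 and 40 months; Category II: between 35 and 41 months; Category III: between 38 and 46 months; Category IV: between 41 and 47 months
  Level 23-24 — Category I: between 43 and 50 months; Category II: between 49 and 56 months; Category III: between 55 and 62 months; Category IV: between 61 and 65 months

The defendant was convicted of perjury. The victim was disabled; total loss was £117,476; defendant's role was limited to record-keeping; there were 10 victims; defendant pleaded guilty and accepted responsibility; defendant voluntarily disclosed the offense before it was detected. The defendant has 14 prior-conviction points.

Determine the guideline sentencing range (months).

Base offense level for perjury: 19.
R2 applies: 19 − 2 = 17.
R3 applies: 17 − 2 = 15.
R4 applies (level before this adjustment is 15 ≥ 5, so +4): 15 + 4 = 19.
R5 applies: 19 − 1 = 18.
R6 applies: 18 + 3 = 21.
R7 applies (level before this adjustment is 21 ≥ 10, so +5): 21 + 5 = 26.
Level 26 exceeds the maximum of 24; capped at 24.
Final offense level: 24.
Criminal history: 14 prior points → Category IV (14+).
Level 24 falls in the 23-24 band.
Grid: Level 23-24 × Category IV = 61-65 months.

61-65 months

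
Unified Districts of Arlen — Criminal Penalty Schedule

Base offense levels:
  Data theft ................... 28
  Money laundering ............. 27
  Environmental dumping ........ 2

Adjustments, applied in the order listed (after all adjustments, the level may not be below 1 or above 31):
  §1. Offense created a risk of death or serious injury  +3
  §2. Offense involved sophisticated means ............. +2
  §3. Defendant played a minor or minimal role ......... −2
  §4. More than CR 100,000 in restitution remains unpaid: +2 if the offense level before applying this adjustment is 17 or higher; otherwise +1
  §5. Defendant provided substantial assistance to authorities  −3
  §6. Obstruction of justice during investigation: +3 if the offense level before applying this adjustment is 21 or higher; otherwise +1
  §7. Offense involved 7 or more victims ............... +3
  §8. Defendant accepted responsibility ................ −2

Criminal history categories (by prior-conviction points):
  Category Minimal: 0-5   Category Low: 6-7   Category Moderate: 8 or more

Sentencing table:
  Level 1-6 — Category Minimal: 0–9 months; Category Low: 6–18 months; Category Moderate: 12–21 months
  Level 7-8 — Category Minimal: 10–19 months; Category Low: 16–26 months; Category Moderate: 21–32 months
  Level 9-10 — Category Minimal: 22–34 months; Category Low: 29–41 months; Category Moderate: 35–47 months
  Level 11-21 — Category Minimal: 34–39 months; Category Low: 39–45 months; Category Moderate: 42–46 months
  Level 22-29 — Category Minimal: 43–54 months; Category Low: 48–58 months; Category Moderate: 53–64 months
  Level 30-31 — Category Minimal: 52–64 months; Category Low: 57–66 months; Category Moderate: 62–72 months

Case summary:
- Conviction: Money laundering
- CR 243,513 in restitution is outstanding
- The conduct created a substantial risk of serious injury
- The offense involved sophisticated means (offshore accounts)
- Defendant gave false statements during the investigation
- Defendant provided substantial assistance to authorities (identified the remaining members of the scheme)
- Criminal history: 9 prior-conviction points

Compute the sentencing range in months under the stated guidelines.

Base offense level for money laundering: 27.
§1 applies: 27 + 3 = 30.
§2 applies: 30 + 2 = 32.
§3 does not apply.
§4 applies (level before this adjustment is 32 ≥ 17, so +2): 32 + 2 = 34.
§5 applies: 34 − 3 = 31.
§6 applies (level before this adjustment is 31 ≥ 21, so +3): 31 + 3 = 34.
§8 does not apply.
Level 34 exceeds the maximum of 31; capped at 31.
Final offense level: 31.
Criminal history: 9 prior points → Category Moderate (8+).
Level 31 falls in the 30-31 band.
Grid: Level 30-31 × Category Moderate = 62-72 months.

62-72 months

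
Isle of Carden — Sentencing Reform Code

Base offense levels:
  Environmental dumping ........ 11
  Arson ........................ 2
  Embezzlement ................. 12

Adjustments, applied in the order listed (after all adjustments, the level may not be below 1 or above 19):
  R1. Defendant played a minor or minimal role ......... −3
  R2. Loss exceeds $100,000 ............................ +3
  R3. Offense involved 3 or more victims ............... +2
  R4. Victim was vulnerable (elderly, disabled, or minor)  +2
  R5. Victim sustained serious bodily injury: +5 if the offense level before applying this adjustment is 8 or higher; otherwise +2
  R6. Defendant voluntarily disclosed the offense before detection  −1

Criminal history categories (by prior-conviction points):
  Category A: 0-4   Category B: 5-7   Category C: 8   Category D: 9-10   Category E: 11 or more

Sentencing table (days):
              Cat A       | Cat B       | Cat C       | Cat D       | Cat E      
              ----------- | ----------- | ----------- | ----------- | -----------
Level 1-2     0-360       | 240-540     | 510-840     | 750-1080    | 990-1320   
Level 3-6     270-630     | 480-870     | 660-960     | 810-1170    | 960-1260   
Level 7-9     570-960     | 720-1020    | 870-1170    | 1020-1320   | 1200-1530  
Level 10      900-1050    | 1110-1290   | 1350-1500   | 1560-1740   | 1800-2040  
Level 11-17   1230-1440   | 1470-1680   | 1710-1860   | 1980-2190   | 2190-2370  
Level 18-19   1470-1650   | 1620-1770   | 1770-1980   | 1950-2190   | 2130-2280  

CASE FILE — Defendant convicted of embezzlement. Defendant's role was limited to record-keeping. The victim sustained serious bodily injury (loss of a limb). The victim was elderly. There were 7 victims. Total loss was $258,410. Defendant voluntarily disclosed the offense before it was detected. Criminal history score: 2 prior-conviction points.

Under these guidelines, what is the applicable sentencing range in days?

1470-1650 days

Base offense level for embezzlement: 12.
R1 applies: 12 − 3 = 9.
R2 applies: 9 + 3 = 12.
R3 applies: 12 + 2 = 14.
R4 applies: 14 + 2 = 16.
R5 applies (level before this adjustment is 16 ≥ 8, so +5): 16 + 5 = 21.
R6 applies: 21 − 1 = 20.
Level 20 exceeds the maximum of 19; capped at 19.
Final offense level: 19.
Criminal history: 2 prior points → Category A (0-4).
Level 19 falls in the 18-19 band.
Grid: Level 18-19 × Category A = 1470-1650 days.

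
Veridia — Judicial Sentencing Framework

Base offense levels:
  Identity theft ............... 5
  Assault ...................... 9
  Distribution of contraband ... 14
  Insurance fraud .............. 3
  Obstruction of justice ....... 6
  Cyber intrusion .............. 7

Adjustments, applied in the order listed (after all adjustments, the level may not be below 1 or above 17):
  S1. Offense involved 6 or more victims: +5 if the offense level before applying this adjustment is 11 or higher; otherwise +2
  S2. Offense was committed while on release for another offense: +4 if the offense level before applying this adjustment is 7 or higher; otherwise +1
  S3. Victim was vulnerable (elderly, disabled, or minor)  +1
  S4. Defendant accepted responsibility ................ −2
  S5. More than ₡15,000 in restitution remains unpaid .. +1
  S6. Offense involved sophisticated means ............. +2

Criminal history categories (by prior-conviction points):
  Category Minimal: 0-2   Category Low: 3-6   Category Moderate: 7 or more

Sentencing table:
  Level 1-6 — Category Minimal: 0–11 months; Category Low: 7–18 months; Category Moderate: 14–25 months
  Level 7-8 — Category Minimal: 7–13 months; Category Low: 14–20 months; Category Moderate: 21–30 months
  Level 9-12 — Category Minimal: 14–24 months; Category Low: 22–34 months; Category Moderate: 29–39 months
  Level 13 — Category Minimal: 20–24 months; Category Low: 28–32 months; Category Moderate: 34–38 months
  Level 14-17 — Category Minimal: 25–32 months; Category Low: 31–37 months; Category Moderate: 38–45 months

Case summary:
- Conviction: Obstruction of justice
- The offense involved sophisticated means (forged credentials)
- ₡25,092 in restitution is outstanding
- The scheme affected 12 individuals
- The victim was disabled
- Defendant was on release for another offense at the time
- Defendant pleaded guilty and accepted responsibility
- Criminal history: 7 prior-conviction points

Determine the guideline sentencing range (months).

Base offense level for obstruction of justice: 6.
S1 applies (level before this adjustment is 6 < 11, so +2): 6 + 2 = 8.
S2 applies (level before this adjustment is 8 ≥ 7, so +4): 8 + 4 = 12.
S3 applies: 12 + 1 = 13.
S4 applies: 13 − 2 = 11.
S5 applies: 11 + 1 = 12.
S6 applies: 12 + 2 = 14.
Final offense level: 14.
Criminal history: 7 prior points → Category Moderate (7+).
Level 14 falls in the 14-17 band.
Grid: Level 14-17 × Category Moderate = 38-45 months.

38-45 months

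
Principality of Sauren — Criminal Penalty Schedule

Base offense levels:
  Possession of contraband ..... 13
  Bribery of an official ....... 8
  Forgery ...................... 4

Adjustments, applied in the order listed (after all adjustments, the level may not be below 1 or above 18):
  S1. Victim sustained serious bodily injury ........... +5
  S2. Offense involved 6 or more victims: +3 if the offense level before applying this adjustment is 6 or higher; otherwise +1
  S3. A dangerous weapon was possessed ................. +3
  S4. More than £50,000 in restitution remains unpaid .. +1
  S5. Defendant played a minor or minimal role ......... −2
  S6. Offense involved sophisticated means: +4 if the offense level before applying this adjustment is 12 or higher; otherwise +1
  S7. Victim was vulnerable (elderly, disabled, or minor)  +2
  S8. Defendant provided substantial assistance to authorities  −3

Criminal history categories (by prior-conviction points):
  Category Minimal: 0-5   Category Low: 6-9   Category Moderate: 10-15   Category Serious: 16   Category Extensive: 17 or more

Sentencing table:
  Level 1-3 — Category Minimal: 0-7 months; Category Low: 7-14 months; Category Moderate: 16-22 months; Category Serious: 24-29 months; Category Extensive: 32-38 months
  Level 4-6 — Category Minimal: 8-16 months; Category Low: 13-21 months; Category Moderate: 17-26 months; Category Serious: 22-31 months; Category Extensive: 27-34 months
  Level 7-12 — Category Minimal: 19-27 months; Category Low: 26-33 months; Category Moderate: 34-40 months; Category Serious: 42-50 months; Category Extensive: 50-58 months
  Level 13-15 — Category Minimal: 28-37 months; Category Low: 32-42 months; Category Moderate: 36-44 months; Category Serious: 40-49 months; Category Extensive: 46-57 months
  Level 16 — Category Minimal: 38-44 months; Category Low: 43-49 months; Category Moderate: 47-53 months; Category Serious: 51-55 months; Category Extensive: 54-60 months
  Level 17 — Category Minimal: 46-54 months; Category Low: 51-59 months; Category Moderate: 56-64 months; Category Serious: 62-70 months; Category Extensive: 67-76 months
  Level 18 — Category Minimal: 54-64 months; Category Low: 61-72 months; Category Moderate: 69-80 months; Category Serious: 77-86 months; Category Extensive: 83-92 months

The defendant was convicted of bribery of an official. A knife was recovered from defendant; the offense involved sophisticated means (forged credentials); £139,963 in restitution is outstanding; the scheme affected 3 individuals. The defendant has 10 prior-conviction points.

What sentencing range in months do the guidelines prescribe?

47-53 months

Base offense level for bribery of an official: 8.
S1 does not apply.
S2 does not apply.
S3 applies: 8 + 3 = 11.
S4 applies: 11 + 1 = 12.
S5 does not apply.
S6 applies (level before this adjustment is 12 ≥ 12, so +4): 12 + 4 = 16.
S8 does not apply.
Final offense level: 16.
Criminal history: 10 prior points → Category Moderate (10-15).
Level 16 falls in the 16 band.
Grid: Level 16 × Category Moderate = 47-53 months.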